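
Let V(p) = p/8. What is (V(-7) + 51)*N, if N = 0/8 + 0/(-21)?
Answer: 0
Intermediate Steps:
V(p) = p/8 (V(p) = p*(⅛) = p/8)
N = 0 (N = 0*(⅛) + 0*(-1/21) = 0 + 0 = 0)
(V(-7) + 51)*N = ((⅛)*(-7) + 51)*0 = (-7/8 + 51)*0 = (401/8)*0 = 0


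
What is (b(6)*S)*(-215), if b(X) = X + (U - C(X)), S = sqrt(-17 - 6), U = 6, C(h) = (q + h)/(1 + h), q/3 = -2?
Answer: -2580*I*sqrt(23) ≈ -12373.0*I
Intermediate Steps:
q = -6 (q = 3*(-2) = -6)
C(h) = (-6 + h)/(1 + h)
S = I*sqrt(23) (S = sqrt(-23) = I*sqrt(23) ≈ 4.7958*I)
b(X) = 6 + X - (-6 + X)/(1 + X) (b(X) = X + (6 - (-6 + X)/(1 + X)) = 6 + X - (-6 + X)/(1 + X))
(b(6)*S)*(-215) = (((12 + 6**2 + 6*6)/(1 + 6))*(I*sqrt(23)))*(-215) = (((12 + 36 + 36)/7)*(I*sqrt(23)))*(-215) = (((1/7)*84)*(I*sqrt(23)))*(-215) = (12*(I*sqrt(23)))*(-215) = (12*I*sqrt(23))*(-215) = -2580*I*sqrt(23)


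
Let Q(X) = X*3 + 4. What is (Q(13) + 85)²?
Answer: 16384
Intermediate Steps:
Q(X) = 4 + 3*X (Q(X) = 3*X + 4 = 4 + 3*X)
(Q(13) + 85)² = ((4 + 3*13) + 85)² = ((4 + 39) + 85)² = (43 + 85)² = 128² = 16384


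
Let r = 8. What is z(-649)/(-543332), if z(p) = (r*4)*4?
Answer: -32/135833 ≈ -0.00023558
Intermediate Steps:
z(p) = 128 (z(p) = (8*4)*4 = 32*4 = 128)
z(-649)/(-543332) = 128/(-543332) = 128*(-1/543332) = -32/135833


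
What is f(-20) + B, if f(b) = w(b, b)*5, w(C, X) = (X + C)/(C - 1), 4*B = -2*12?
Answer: 74/21 ≈ 3.5238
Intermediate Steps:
B = -6 (B = (-2*12)/4 = (¼)*(-24) = -6)
w(C, X) = (C + X)/(-1 + C)
f(b) = 10*b/(-1 + b) (f(b) = ((b + b)/(-1 + b))*5 = ((2*b)/(-1 + b))*5 = (2*b/(-1 + b))*5 = 10*b/(-1 + b))
f(-20) + B = 10*(-20)/(-1 - 20) - 6 = 10*(-20)/(-21) - 6 = 10*(-20)*(-1/21) - 6 = 200/21 - 6 = 74/21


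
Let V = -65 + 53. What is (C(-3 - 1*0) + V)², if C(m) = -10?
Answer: 484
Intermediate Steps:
V = -12
(C(-3 - 1*0) + V)² = (-10 - 12)² = (-22)² = 484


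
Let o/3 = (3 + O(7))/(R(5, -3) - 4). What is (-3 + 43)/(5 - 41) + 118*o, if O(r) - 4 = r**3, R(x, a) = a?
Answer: -159310/9 ≈ -17701.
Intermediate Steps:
O(r) = 4 + r**3
o = -150 (o = 3*((3 + (4 + 7**3))/(-3 - 4)) = 3*((3 + (4 + 343))/(-7)) = 3*((3 + 347)*(-1/7)) = 3*(350*(-1/7)) = 3*(-50) = -150)
(-3 + 43)/(5 - 41) + 118*o = (-3 + 43)/(5 - 41) + 118*(-150) = 40/(-36) - 17700 = 40*(-1/36) - 17700 = -10/9 - 17700 = -159310/9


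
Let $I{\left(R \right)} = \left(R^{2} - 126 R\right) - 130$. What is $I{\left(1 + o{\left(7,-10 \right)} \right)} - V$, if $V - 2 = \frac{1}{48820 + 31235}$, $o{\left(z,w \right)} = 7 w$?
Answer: $\frac{1066572764}{80055} \approx 13323.0$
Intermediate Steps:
$V = \frac{160111}{80055}$ ($V = 2 + \frac{1}{48820 + 31235} = 2 + \frac{1}{80055} = \frac{160111}{80055} \approx 2.0$)
$I{\left(R \right)} = -130 + R^{2} - 126 R$
$I{\left(1 + o{\left(7,-10 \right)} \right)} - V = \left(-130 + \left(1 + 7 \left(-10\right)\right)^{2} - 126 \left(1 + 7 \left(-10\right)\right)\right) - \frac{160111}{80055} = \left(-130 + \left(1 - 70\right)^{2} - 126 \left(1 - 70\right)\right) - \frac{160111}{80055} = \left(-130 + \left(-69\right)^{2} - -8694\right) - \frac{160111}{80055} = \left(-130 + 4761 + 8694\right) - \frac{160111}{80055} = 13325 - \frac{160111}{80055} = \frac{1066572764}{80055}$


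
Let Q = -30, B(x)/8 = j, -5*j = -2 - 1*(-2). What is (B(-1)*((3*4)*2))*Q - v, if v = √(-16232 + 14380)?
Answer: -2*I*√463 ≈ -43.035*I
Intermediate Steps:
j = 0 (j = -(-2 - 1*(-2))/5 = -(-2 + 2)/5 = -⅕*0 = 0)
B(x) = 0 (B(x) = 8*0 = 0)
v = 2*I*√463 (v = √(-1852) = 2*I*√463 ≈ 43.035*I)
(B(-1)*((3*4)*2))*Q - v = (0*((3*4)*2))*(-30) - 2*I*√463 = (0*(12*2))*(-30) - 2*I*√463 = (0*24)*(-30) - 2*I*√463 = 0*(-30) - 2*I*√463 = 0 - 2*I*√463 = -2*I*√463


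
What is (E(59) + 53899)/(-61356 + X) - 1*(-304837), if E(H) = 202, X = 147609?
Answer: 26293159862/86253 ≈ 3.0484e+5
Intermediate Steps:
(E(59) + 53899)/(-61356 + X) - 1*(-304837) = (202 + 53899)/(-61356 + 147609) - 1*(-304837) = 54101/86253 + 304837 = 26293159862/86253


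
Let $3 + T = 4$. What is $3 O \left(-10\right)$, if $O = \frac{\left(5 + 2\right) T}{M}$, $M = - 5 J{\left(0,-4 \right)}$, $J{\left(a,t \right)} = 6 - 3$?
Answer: $14$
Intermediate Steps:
$T = 1$ ($T = -3 + 4 = 1$)
$J{\left(a,t \right)} = 3$ ($J{\left(a,t \right)} = 6 - 3 = 3$)
$M = -15$ ($M = \left(-5\right) 3 = -15$)
$O = - \frac{7}{15}$ ($O = \frac{\left(5 + 2\right) 1}{-15} = 7 \cdot 1 \left(- \frac{1}{15}\right) = 7 \left(- \frac{1}{15}\right) = - \frac{7}{15} \approx -0.46667$)
$3 O \left(-10\right) = 3 \left(- \frac{7}{15}\right) \left(-10\right) = \left(- \frac{7}{5}\right) \left(-10\right) = 14$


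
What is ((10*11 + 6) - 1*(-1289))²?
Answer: 1974025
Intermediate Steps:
((10*11 + 6) - 1*(-1289))² = ((110 + 6) + 1289)² = (116 + 1289)² = 1405² = 1974025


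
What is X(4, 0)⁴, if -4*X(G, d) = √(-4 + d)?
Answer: 1/16 ≈ 0.062500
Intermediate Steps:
X(G, d) = -√(-4 + d)/4
X(4, 0)⁴ = (-√(-4 + 0)/4)⁴ = (-I/2)⁴ = 1/16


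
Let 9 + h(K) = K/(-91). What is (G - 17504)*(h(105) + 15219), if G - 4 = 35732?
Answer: 3604739880/13 ≈ 2.7729e+8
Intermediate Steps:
G = 35736 (G = 4 + 35732 = 35736)
h(K) = -9 - K/91 (h(K) = -9 + K/(-91) = -9 + K*(-1/91) = -9 - K/91)
(G - 17504)*(h(105) + 15219) = (35736 - 17504)*((-9 - 1/91*105) + 15219) = 18232*((-9 - 15/13) + 15219) = 18232*(-132/13 + 15219) = 18232*(197715/13) = 3604739880/13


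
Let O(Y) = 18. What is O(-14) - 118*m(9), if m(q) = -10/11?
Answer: 1378/11 ≈ 125.27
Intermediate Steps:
m(q) = -10/11 (m(q) = -10*1/11 = -10/11)
O(-14) - 118*m(9) = 18 - 118*(-10/11) = 18 + 1180/11 = 1378/11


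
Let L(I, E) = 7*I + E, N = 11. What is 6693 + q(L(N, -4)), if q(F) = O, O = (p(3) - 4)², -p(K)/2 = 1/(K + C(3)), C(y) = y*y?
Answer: 241573/36 ≈ 6710.4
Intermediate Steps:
C(y) = y²
p(K) = -2/(9 + K) (p(K) = -2/(K + 3²) = -2/(K + 9) = -2/(9 + K))
L(I, E) = E + 7*I
O = 625/36 (O = (-2/(9 + 3) - 4)² = (-2/12 - 4)² = (-2*1/12 - 4)² = (-⅙ - 4)² = (-25/6)² = 625/36 ≈ 17.361)
q(F) = 625/36
6693 + q(L(N, -4)) = 6693 + 625/36 = 241573/36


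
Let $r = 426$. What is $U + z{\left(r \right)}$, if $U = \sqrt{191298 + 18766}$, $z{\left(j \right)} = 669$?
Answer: $669 + 4 \sqrt{13129} \approx 1127.3$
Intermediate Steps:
$U = 4 \sqrt{13129}$ ($U = \sqrt{210064} = 4 \sqrt{13129} \approx 458.33$)
$U + z{\left(r \right)} = 4 \sqrt{13129} + 669 = 669 + 4 \sqrt{13129}$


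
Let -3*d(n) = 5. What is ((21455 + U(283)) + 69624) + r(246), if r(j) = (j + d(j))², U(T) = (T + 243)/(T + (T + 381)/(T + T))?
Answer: 36377545574/241263 ≈ 1.5078e+5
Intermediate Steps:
U(T) = (243 + T)/(T + (381 + T)/(2*T)) (U(T) = (243 + T)/(T + (381 + T)/((2*T))) = (243 + T)/(T + (381 + T)*(1/(2*T))) = (243 + T)/(T + (381 + T)/(2*T)))
d(n) = -5/3 (d(n) = -⅓*5 = -5/3)
r(j) = (-5/3 + j)² (r(j) = (j - 5/3)² = (-5/3 + j)²)
((21455 + U(283)) + 69624) + r(246) = ((21455 + 2*283*(243 + 283)/(381 + 283 + 2*283²)) + 69624) + (-5 + 3*246)²/9 = ((21455 + 2*283*526/(381 + 283 + 2*80089)) + 69624) + (-5 + 738)²/9 = ((21455 + 2*283*526/(381 + 283 + 160178)) + 69624) + (⅑)*733² = ((21455 + 2*283*526/160842) + 69624) + (⅑)*537289 = ((21455 + 2*283*(1/160842)*526) + 69624) + 537289/9 = ((21455 + 148858/80421) + 69624) + 537289/9 = (1725581413/80421 + 69624) + 537289/9 = 7324813117/80421 + 537289/9 = 36377545574/241263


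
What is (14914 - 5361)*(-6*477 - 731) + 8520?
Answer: -34315409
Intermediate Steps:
(14914 - 5361)*(-6*477 - 731) + 8520 = 9553*(-2862 - 731) + 8520 = 9553*(-3593) + 8520 = -34323929 + 8520 = -34315409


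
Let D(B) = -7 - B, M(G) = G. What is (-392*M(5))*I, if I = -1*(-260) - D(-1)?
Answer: -521360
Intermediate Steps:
I = 266 (I = -1*(-260) - (-7 - 1*(-1)) = 260 - (-7 + 1) = 260 - 1*(-6) = 260 + 6 = 266)
(-392*M(5))*I = -392*5*266 = -1960*266 = -521360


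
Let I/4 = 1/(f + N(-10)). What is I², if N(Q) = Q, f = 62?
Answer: 1/169 ≈ 0.0059172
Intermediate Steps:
I = 1/13 (I = 4/(62 - 10) = 4/52 = 4*(1/52) = 1/13 ≈ 0.076923)
I² = (1/13)² = 1/169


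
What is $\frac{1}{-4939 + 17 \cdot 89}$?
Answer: $- \frac{1}{3426} \approx -0.00029189$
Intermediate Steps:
$\frac{1}{-4939 + 17 \cdot 89} = \frac{1}{-4939 + 1513} = \frac{1}{-3426} = - \frac{1}{3426}$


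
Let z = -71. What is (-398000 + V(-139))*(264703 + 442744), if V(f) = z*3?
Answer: -281714592211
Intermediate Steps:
V(f) = -213 (V(f) = -71*3 = -213)
(-398000 + V(-139))*(264703 + 442744) = (-398000 - 213)*(264703 + 442744) = -398213*707447 = -281714592211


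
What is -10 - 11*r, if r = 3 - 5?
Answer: 12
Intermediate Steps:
r = -2
-10 - 11*r = -10 - 11*(-2) = -10 + 22 = 12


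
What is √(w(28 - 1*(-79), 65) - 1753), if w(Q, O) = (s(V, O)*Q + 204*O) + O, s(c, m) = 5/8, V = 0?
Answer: √186222/4 ≈ 107.88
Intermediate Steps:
s(c, m) = 5/8 (s(c, m) = 5*(⅛) = 5/8)
w(Q, O) = 205*O + 5*Q/8 (w(Q, O) = (5*Q/8 + 204*O) + O = (204*O + 5*Q/8) + O = 205*O + 5*Q/8)
√(w(28 - 1*(-79), 65) - 1753) = √((205*65 + 5*(28 - 1*(-79))/8) - 1753) = √((13325 + 5*(28 + 79)/8) - 1753) = √((13325 + (5/8)*107) - 1753) = √((13325 + 535/8) - 1753) = √(107135/8 - 1753) = √(93111/8) = √186222/4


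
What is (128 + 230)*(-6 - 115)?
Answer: -43318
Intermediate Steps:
(128 + 230)*(-6 - 115) = 358*(-121) = -43318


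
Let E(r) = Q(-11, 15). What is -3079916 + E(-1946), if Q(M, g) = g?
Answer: -3079901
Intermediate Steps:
E(r) = 15
-3079916 + E(-1946) = -3079916 + 15 = -3079901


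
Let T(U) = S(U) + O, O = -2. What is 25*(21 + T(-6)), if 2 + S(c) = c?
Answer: 275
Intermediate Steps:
S(c) = -2 + c
T(U) = -4 + U (T(U) = (-2 + U) - 2 = -4 + U)
25*(21 + T(-6)) = 25*(21 + (-4 - 6)) = 25*(21 - 10) = 25*11 = 275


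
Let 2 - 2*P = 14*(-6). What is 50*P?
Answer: 2150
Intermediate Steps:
P = 43 (P = 1 - 7*(-6) = 1 - ½*(-84) = 1 + 42 = 43)
50*P = 50*43 = 2150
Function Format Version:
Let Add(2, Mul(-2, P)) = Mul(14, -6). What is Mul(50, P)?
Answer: 2150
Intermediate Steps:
P = 43 (P = Add(1, Mul(Rational(-1, 2), Mul(14, -6))) = Add(1, Mul(Rational(-1, 2), -84)) = Add(1, 42) = 43)
Mul(50, P) = Mul(50, 43) = 2150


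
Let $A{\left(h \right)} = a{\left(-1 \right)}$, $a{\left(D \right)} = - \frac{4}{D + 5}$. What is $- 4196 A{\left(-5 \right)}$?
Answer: $4196$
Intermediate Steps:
$a{\left(D \right)} = - \frac{4}{5 + D}$
$A{\left(h \right)} = -1$ ($A{\left(h \right)} = - \frac{4}{5 - 1} = - \frac{4}{4} = \left(-4\right) \frac{1}{4} = -1$)
$- 4196 A{\left(-5 \right)} = \left(-4196\right) \left(-1\right) = 4196$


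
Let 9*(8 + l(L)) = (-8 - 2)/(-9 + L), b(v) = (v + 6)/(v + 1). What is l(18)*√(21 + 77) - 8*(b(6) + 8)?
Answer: -544/7 - 4606*√2/81 ≈ -158.13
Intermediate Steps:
b(v) = (6 + v)/(1 + v)
l(L) = -8 - 10/(9*(-9 + L)) (l(L) = -8 + ((-8 - 2)/(-9 + L))/9 = -8 + (-10/(-9 + L))/9 = -8 - 10/(9*(-9 + L)))
l(18)*√(21 + 77) - 8*(b(6) + 8) = (2*(319 - 36*18)/(9*(-9 + 18)))*√(21 + 77) - 8*((6 + 6)/(1 + 6) + 8) = ((2/9)*(319 - 648)/9)*√98 - 8*(12/7 + 8) = ((2/9)*(⅑)*(-329))*(7*√2) - 8*((⅐)*12 + 8) = -4606*√2/81 - 8*(12/7 + 8) = -4606*√2/81 - 8*68/7 = -4606*√2/81 - 544/7 = -544/7 - 4606*√2/81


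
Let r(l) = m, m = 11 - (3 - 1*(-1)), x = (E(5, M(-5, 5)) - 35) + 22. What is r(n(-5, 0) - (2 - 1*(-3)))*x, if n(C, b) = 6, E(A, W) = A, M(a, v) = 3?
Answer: -56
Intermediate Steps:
x = -8 (x = (5 - 35) + 22 = -30 + 22 = -8)
m = 7 (m = 11 - (3 + 1) = 11 - 1*4 = 11 - 4 = 7)
r(l) = 7
r(n(-5, 0) - (2 - 1*(-3)))*x = 7*(-8) = -56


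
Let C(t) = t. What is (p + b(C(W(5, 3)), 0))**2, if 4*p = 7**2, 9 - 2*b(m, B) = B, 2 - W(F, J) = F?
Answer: 4489/16 ≈ 280.56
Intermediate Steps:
W(F, J) = 2 - F
b(m, B) = 9/2 - B/2
p = 49/4 (p = (1/4)*7**2 = (1/4)*49 = 49/4 ≈ 12.250)
(p + b(C(W(5, 3)), 0))**2 = (49/4 + (9/2 - 1/2*0))**2 = (49/4 + (9/2 + 0))**2 = (49/4 + 9/2)**2 = (67/4)**2 = 4489/16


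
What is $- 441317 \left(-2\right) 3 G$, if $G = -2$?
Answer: $-5295804$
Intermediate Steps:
$- 441317 \left(-2\right) 3 G = - 441317 \left(-2\right) 3 \left(-2\right) = - 441317 \left(\left(-6\right) \left(-2\right)\right) = \left(-441317\right) 12 = -5295804$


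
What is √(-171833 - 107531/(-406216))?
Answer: I*√7088591714440938/203108 ≈ 414.53*I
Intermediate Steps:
√(-171833 - 107531/(-406216)) = √(-171833 - 107531*(-1/406216)) = √(-171833 + 107531/406216) = √(-69801206397/406216) = I*√7088591714440938/203108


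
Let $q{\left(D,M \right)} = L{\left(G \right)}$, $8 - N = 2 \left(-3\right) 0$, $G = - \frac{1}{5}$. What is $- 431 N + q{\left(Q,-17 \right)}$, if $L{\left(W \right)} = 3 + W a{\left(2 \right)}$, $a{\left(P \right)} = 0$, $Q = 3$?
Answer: $-3445$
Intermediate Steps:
$G = - \frac{1}{5}$ ($G = \left(-1\right) \frac{1}{5} = - \frac{1}{5} \approx -0.2$)
$N = 8$ ($N = 8 - 2 \left(-3\right) 0 = 8 - \left(-6\right) 0 = 8 - 0 = 8 + 0 = 8$)
$L{\left(W \right)} = 3$ ($L{\left(W \right)} = 3 + W 0 = 3 + 0 = 3$)
$q{\left(D,M \right)} = 3$
$- 431 N + q{\left(Q,-17 \right)} = \left(-431\right) 8 + 3 = -3448 + 3 = -3445$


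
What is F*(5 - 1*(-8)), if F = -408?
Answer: -5304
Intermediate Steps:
F*(5 - 1*(-8)) = -408*(5 - 1*(-8)) = -408*(5 + 8) = -408*13 = -5304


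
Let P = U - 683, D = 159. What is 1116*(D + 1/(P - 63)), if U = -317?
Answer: 188621856/1063 ≈ 1.7744e+5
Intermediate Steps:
P = -1000 (P = -317 - 683 = -1000)
1116*(D + 1/(P - 63)) = 1116*(159 + 1/(-1000 - 63)) = 1116*(159 + 1/(-1063)) = 1116*(159 - 1/1063) = 1116*(169016/1063) = 188621856/1063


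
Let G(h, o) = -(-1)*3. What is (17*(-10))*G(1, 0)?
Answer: -510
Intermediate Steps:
G(h, o) = 3 (G(h, o) = -1*(-3) = 3)
(17*(-10))*G(1, 0) = (17*(-10))*3 = -170*3 = -510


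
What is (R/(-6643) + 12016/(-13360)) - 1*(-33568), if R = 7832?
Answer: 186186978427/5546905 ≈ 33566.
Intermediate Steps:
(R/(-6643) + 12016/(-13360)) - 1*(-33568) = (7832/(-6643) + 12016/(-13360)) - 1*(-33568) = (7832*(-1/6643) + 12016*(-1/13360)) + 33568 = (-7832/6643 - 751/835) + 33568 = -11528613/5546905 + 33568 = 186186978427/5546905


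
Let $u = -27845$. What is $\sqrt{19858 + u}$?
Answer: $7 i \sqrt{163} \approx 89.37 i$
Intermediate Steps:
$\sqrt{19858 + u} = \sqrt{19858 - 27845} = \sqrt{-7987} = 7 i \sqrt{163}$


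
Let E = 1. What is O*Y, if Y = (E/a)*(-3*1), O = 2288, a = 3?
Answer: -2288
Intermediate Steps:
Y = -1 (Y = (1/3)*(-3*1) = ((1/3)*1)*(-3) = (1/3)*(-3) = -1)
O*Y = 2288*(-1) = -2288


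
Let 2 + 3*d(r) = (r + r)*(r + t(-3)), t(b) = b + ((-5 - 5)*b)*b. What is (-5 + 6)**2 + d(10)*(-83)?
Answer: 45983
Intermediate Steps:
t(b) = b - 10*b**2 (t(b) = b + (-10*b)*b = b - 10*b**2)
d(r) = -2/3 + 2*r*(-93 + r)/3 (d(r) = -2/3 + ((r + r)*(r - 3*(1 - 10*(-3))))/3 = -2/3 + ((2*r)*(r - 3*(1 + 30)))/3 = -2/3 + ((2*r)*(r - 3*31))/3 = -2/3 + ((2*r)*(r - 93))/3 = -2/3 + ((2*r)*(-93 + r))/3 = -2/3 + (2*r*(-93 + r))/3 = -2/3 + 2*r*(-93 + r)/3)
(-5 + 6)**2 + d(10)*(-83) = (-5 + 6)**2 + (-2/3 - 62*10 + (2/3)*10**2)*(-83) = 1**2 + (-2/3 - 620 + (2/3)*100)*(-83) = 1 + (-2/3 - 620 + 200/3)*(-83) = 1 - 554*(-83) = 1 + 45982 = 45983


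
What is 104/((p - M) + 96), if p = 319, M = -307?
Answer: 52/361 ≈ 0.14404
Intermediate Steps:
104/((p - M) + 96) = 104/((319 - 1*(-307)) + 96) = 104/((319 + 307) + 96) = 104/(626 + 96) = 104/722 = 104*(1/722) = 52/361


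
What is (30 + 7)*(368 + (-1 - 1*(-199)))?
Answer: 20942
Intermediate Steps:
(30 + 7)*(368 + (-1 - 1*(-199))) = 37*(368 + (-1 + 199)) = 37*(368 + 198) = 37*566 = 20942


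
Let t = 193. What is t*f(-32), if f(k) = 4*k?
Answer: -24704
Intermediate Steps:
t*f(-32) = 193*(4*(-32)) = 193*(-128) = -24704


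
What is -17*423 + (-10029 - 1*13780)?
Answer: -31000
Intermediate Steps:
-17*423 + (-10029 - 1*13780) = -7191 + (-10029 - 13780) = -7191 - 23809 = -31000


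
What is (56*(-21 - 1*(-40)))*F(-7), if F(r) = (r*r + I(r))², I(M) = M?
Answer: 1876896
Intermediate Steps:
F(r) = (r + r²)² (F(r) = (r*r + r)² = (r² + r)² = (r + r²)²)
(56*(-21 - 1*(-40)))*F(-7) = (56*(-21 - 1*(-40)))*((-7)²*(1 - 7)²) = (56*(-21 + 40))*(49*(-6)²) = (56*19)*(49*36) = 1064*1764 = 1876896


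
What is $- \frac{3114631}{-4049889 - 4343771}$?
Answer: $\frac{3114631}{8393660} \approx 0.37107$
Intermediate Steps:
$- \frac{3114631}{-4049889 - 4343771} = - \frac{3114631}{-8393660} = \left(-3114631\right) \left(- \frac{1}{8393660}\right) = \frac{3114631}{8393660}$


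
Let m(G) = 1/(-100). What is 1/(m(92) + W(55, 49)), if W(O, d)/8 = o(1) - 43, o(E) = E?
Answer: -100/33601 ≈ -0.0029761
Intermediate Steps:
m(G) = -1/100
W(O, d) = -336 (W(O, d) = 8*(1 - 43) = 8*(-42) = -336)
1/(m(92) + W(55, 49)) = 1/(-1/100 - 336) = 1/(-33601/100) = -100/33601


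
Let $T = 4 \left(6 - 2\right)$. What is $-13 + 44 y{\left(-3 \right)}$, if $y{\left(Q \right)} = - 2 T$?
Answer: $-1421$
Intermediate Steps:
$T = 16$ ($T = 4 \cdot 4 = 16$)
$y{\left(Q \right)} = -32$ ($y{\left(Q \right)} = \left(-2\right) 16 = -32$)
$-13 + 44 y{\left(-3 \right)} = -13 + 44 \left(-32\right) = -13 - 1408 = -1421$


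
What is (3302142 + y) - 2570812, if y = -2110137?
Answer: -1378807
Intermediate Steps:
(3302142 + y) - 2570812 = (3302142 - 2110137) - 2570812 = 1192005 - 2570812 = -1378807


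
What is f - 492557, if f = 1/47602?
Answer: -23446698313/47602 ≈ -4.9256e+5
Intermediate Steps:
f = 1/47602 ≈ 2.1008e-5
f - 492557 = 1/47602 - 492557 = -23446698313/47602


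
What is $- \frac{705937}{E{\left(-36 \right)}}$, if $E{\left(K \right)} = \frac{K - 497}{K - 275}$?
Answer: $- \frac{219546407}{533} \approx -4.1191 \cdot 10^{5}$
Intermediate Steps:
$E{\left(K \right)} = \frac{-497 + K}{-275 + K}$
$- \frac{705937}{E{\left(-36 \right)}} = - \frac{705937}{\frac{1}{-275 - 36} \left(-497 - 36\right)} = - \frac{705937}{\frac{1}{-311} \left(-533\right)} = - \frac{705937}{\left(- \frac{1}{311}\right) \left(-533\right)} = - \frac{705937}{\frac{533}{311}} = \left(-705937\right) \frac{311}{533} = - \frac{219546407}{533}$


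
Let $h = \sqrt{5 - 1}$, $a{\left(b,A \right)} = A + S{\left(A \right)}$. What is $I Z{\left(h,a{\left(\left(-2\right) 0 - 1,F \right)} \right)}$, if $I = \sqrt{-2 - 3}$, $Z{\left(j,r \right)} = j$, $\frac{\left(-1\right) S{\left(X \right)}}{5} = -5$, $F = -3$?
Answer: $2 i \sqrt{5} \approx 4.4721 i$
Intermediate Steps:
$S{\left(X \right)} = 25$ ($S{\left(X \right)} = \left(-5\right) \left(-5\right) = 25$)
$a{\left(b,A \right)} = 25 + A$ ($a{\left(b,A \right)} = A + 25 = 25 + A$)
$h = 2$ ($h = \sqrt{4} = 2$)
$I = i \sqrt{5}$ ($I = \sqrt{-5} = i \sqrt{5} \approx 2.2361 i$)
$I Z{\left(h,a{\left(\left(-2\right) 0 - 1,F \right)} \right)} = i \sqrt{5} \cdot 2 = 2 i \sqrt{5}$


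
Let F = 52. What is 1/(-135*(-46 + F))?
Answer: -1/810 ≈ -0.0012346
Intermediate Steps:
1/(-135*(-46 + F)) = 1/(-135*(-46 + 52)) = 1/(-135*6) = 1/(-810) = -1/810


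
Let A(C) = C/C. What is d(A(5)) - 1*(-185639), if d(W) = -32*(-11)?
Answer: 185991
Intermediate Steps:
A(C) = 1
d(W) = 352
d(A(5)) - 1*(-185639) = 352 - 1*(-185639) = 352 + 185639 = 185991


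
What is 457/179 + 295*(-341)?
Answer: -18006048/179 ≈ -1.0059e+5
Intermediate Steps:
457/179 + 295*(-341) = 457*(1/179) - 100595 = 457/179 - 100595 = -18006048/179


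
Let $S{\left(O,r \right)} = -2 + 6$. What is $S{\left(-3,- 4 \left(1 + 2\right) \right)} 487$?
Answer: $1948$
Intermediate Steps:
$S{\left(O,r \right)} = 4$
$S{\left(-3,- 4 \left(1 + 2\right) \right)} 487 = 4 \cdot 487 = 1948$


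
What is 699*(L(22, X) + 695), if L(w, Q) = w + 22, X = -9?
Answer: 516561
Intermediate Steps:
L(w, Q) = 22 + w
699*(L(22, X) + 695) = 699*((22 + 22) + 695) = 699*(44 + 695) = 699*739 = 516561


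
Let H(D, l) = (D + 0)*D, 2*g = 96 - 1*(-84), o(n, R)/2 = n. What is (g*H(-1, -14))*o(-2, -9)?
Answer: -360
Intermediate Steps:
o(n, R) = 2*n
g = 90 (g = (96 - 1*(-84))/2 = (96 + 84)/2 = (½)*180 = 90)
H(D, l) = D² (H(D, l) = D*D = D²)
(g*H(-1, -14))*o(-2, -9) = (90*(-1)²)*(2*(-2)) = (90*1)*(-4) = 90*(-4) = -360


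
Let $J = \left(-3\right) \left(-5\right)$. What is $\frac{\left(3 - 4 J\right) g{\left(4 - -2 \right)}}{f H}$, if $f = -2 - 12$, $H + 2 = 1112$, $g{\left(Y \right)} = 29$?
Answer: $\frac{551}{5180} \approx 0.10637$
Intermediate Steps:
$J = 15$
$H = 1110$ ($H = -2 + 1112 = 1110$)
$f = -14$ ($f = -2 - 12 = -14$)
$\frac{\left(3 - 4 J\right) g{\left(4 - -2 \right)}}{f H} = \frac{\left(3 - 60\right) 29}{\left(-14\right) 1110} = \frac{\left(3 - 60\right) 29}{-15540} = \left(-57\right) 29 \left(- \frac{1}{15540}\right) = \left(-1653\right) \left(- \frac{1}{15540}\right) = \frac{551}{5180}$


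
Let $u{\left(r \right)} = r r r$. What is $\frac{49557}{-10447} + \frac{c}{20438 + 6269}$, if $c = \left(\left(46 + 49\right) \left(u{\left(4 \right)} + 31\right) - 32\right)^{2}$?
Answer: $\frac{49621627712}{16412237} \approx 3023.5$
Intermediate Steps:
$u{\left(r \right)} = r^{3}$ ($u{\left(r \right)} = r^{2} r = r^{3}$)
$c = 80874049$ ($c = \left(\left(46 + 49\right) \left(4^{3} + 31\right) - 32\right)^{2} = \left(95 \left(64 + 31\right) - 32\right)^{2} = \left(95 \cdot 95 - 32\right)^{2} = \left(9025 - 32\right)^{2} = 8993^{2} = 80874049$)
$\frac{49557}{-10447} + \frac{c}{20438 + 6269} = \frac{49557}{-10447} + \frac{80874049}{20438 + 6269} = 49557 \left(- \frac{1}{10447}\right) + \frac{80874049}{26707} = - \frac{49557}{10447} + 80874049 \cdot \frac{1}{26707} = - \frac{49557}{10447} + \frac{4757297}{1571} = \frac{49621627712}{16412237}$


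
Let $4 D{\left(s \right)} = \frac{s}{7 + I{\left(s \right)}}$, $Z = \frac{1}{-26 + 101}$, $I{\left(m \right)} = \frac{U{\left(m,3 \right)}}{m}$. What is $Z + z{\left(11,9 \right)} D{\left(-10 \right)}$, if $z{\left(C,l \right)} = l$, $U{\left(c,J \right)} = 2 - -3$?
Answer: $- \frac{3362}{975} \approx -3.4482$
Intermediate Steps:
$U{\left(c,J \right)} = 5$ ($U{\left(c,J \right)} = 2 + 3 = 5$)
$I{\left(m \right)} = \frac{5}{m}$
$Z = \frac{1}{75} \approx 0.013333$
$D{\left(s \right)} = \frac{s}{4 \left(7 + \frac{5}{s}\right)}$ ($D{\left(s \right)} = \frac{\frac{1}{7 + \frac{5}{s}} s}{4} = \frac{s \frac{1}{7 + \frac{5}{s}}}{4} = \frac{s}{4 \left(7 + \frac{5}{s}\right)}$)
$Z + z{\left(11,9 \right)} D{\left(-10 \right)} = \frac{1}{75} + 9 \frac{\left(-10\right)^{2}}{4 \left(5 + 7 \left(-10\right)\right)} = \frac{1}{75} + 9 \cdot \frac{1}{4} \cdot 100 \frac{1}{5 - 70} = \frac{1}{75} + 9 \cdot \frac{1}{4} \cdot 100 \frac{1}{-65} = \frac{1}{75} + 9 \cdot \frac{1}{4} \cdot 100 \left(- \frac{1}{65}\right) = \frac{1}{75} + 9 \left(- \frac{5}{13}\right) = \frac{1}{75} - \frac{45}{13} = - \frac{3362}{975}$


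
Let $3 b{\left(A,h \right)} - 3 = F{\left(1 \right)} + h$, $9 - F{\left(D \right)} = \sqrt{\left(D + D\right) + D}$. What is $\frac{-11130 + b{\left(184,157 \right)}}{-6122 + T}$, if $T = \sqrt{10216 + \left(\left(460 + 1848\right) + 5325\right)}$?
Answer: $\frac{203378962}{112383105} + \frac{\sqrt{53547}}{112383105} + \frac{6122 \sqrt{3}}{112383105} + \frac{33221 \sqrt{17849}}{112383105} \approx 1.8493$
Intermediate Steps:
$F{\left(D \right)} = 9 - \sqrt{3} \sqrt{D}$ ($F{\left(D \right)} = 9 - \sqrt{\left(D + D\right) + D} = 9 - \sqrt{2 D + D} = 9 - \sqrt{3 D} = 9 - \sqrt{3} \sqrt{D}$)
$b{\left(A,h \right)} = 4 - \frac{\sqrt{3}}{3} + \frac{h}{3}$ ($b{\left(A,h \right)} = 1 + \frac{\left(9 - \sqrt{3} \sqrt{1}\right) + h}{3} = 1 + \frac{\left(9 - \sqrt{3} \cdot 1\right) + h}{3} = 1 + \frac{\left(9 - \sqrt{3}\right) + h}{3} = 1 + \frac{9 + h - \sqrt{3}}{3} = 1 + \left(3 - \frac{\sqrt{3}}{3} + \frac{h}{3}\right) = 4 - \frac{\sqrt{3}}{3} + \frac{h}{3}$)
$T = \sqrt{17849}$ ($T = \sqrt{10216 + \left(2308 + 5325\right)} = \sqrt{10216 + 7633} = \sqrt{17849} \approx 133.6$)
$\frac{-11130 + b{\left(184,157 \right)}}{-6122 + T} = \frac{-11130 + \left(4 - \frac{\sqrt{3}}{3} + \frac{1}{3} \cdot 157\right)}{-6122 + \sqrt{17849}} = \frac{-11130 + \left(4 - \frac{\sqrt{3}}{3} + \frac{157}{3}\right)}{-6122 + \sqrt{17849}} = \frac{-11130 + \left(\frac{169}{3} - \frac{\sqrt{3}}{3}\right)}{-6122 + \sqrt{17849}} = \frac{- \frac{33221}{3} - \frac{\sqrt{3}}{3}}{-6122 + \sqrt{17849}}$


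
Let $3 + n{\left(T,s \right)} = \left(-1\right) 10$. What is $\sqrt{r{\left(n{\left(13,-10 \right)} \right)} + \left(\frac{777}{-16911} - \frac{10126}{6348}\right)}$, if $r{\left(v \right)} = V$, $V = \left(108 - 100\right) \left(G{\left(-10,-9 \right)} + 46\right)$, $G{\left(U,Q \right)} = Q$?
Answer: $\frac{\sqrt{19791964916058}}{259302} \approx 17.157$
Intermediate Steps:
$n{\left(T,s \right)} = -13$ ($n{\left(T,s \right)} = -3 - 10 = -13$)
$V = 296$ ($V = \left(108 - 100\right) \left(-9 + 46\right) = 8 \cdot 37 = 296$)
$r{\left(v \right)} = 296$
$\sqrt{r{\left(n{\left(13,-10 \right)} \right)} + \left(\frac{777}{-16911} - \frac{10126}{6348}\right)} = \sqrt{296 + \left(\frac{777}{-16911} - \frac{10126}{6348}\right)} = \sqrt{296 + \left(777 \left(- \frac{1}{16911}\right) - \frac{5063}{3174}\right)} = \sqrt{296 - \frac{9787399}{5963946}} = \sqrt{\frac{1755540617}{5963946}} = \frac{\sqrt{19791964916058}}{259302}$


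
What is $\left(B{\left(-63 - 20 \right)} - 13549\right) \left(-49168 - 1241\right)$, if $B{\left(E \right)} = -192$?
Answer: $692670069$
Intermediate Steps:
$\left(B{\left(-63 - 20 \right)} - 13549\right) \left(-49168 - 1241\right) = \left(-192 - 13549\right) \left(-49168 - 1241\right) = \left(-13741\right) \left(-50409\right) = 692670069$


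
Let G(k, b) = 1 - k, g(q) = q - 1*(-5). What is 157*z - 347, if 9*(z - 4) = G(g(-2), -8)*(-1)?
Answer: 2843/9 ≈ 315.89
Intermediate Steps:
g(q) = 5 + q (g(q) = q + 5 = 5 + q)
z = 38/9 (z = 4 + ((1 - (5 - 2))*(-1))/9 = 4 + ((1 - 1*3)*(-1))/9 = 4 + ((1 - 3)*(-1))/9 = 4 + (-2*(-1))/9 = 4 + (1/9)*2 = 4 + 2/9 = 38/9 ≈ 4.2222)
157*z - 347 = 157*(38/9) - 347 = 5966/9 - 347 = 2843/9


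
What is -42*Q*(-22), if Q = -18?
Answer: -16632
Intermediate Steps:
-42*Q*(-22) = -42*(-18)*(-22) = 756*(-22) = -16632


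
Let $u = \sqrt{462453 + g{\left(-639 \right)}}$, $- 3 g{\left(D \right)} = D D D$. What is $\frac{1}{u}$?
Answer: $\frac{\sqrt{87434826}}{87434826} \approx 0.00010694$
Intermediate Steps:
$g{\left(D \right)} = - \frac{D^{3}}{3}$ ($g{\left(D \right)} = - \frac{D D D}{3} = - \frac{D^{2} D}{3} = - \frac{D^{3}}{3}$)
$u = \sqrt{87434826}$ ($u = \sqrt{462453 - \frac{\left(-639\right)^{3}}{3}} = \sqrt{462453 - -86972373} = \sqrt{462453 + 86972373} = \sqrt{87434826} \approx 9350.7$)
$\frac{1}{u} = \frac{1}{\sqrt{87434826}} = \frac{\sqrt{87434826}}{87434826}$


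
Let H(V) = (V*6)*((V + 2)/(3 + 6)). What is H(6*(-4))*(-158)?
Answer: -55616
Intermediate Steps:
H(V) = 6*V*(2/9 + V/9) (H(V) = (6*V)*((2 + V)/9) = (6*V)*((2 + V)*(1/9)) = (6*V)*(2/9 + V/9) = 6*V*(2/9 + V/9))
H(6*(-4))*(-158) = (2*(6*(-4))*(2 + 6*(-4))/3)*(-158) = ((2/3)*(-24)*(2 - 24))*(-158) = ((2/3)*(-24)*(-22))*(-158) = 352*(-158) = -55616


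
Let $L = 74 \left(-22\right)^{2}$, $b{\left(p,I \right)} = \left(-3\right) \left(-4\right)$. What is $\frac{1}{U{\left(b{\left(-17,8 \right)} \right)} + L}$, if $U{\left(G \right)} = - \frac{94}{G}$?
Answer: $\frac{6}{214849} \approx 2.7927 \cdot 10^{-5}$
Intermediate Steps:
$b{\left(p,I \right)} = 12$
$L = 35816$ ($L = 74 \cdot 484 = 35816$)
$\frac{1}{U{\left(b{\left(-17,8 \right)} \right)} + L} = \frac{1}{- \frac{94}{12} + 35816} = \frac{1}{\left(-94\right) \frac{1}{12} + 35816} = \frac{1}{- \frac{47}{6} + 35816} = \frac{1}{\frac{214849}{6}} = \frac{6}{214849}$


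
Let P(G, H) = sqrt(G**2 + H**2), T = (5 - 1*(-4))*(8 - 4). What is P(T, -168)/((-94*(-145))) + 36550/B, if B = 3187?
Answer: 36550/3187 + 6*sqrt(205)/6815 ≈ 11.481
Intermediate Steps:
T = 36 (T = (5 + 4)*4 = 9*4 = 36)
P(T, -168)/((-94*(-145))) + 36550/B = sqrt(36**2 + (-168)**2)/((-94*(-145))) + 36550/3187 = sqrt(1296 + 28224)/13630 + 36550*(1/3187) = sqrt(29520)*(1/13630) + 36550/3187 = (12*sqrt(205))*(1/13630) + 36550/3187 = 6*sqrt(205)/6815 + 36550/3187 = 36550/3187 + 6*sqrt(205)/6815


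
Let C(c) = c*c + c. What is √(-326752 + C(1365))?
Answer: √1537838 ≈ 1240.1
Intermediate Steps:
C(c) = c + c² (C(c) = c² + c = c + c²)
√(-326752 + C(1365)) = √(-326752 + 1365*(1 + 1365)) = √(-326752 + 1365*1366) = √(-326752 + 1864590) = √1537838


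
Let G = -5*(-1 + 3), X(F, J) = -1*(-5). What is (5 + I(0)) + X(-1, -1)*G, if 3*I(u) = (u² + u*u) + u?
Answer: -45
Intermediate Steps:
X(F, J) = 5
I(u) = u/3 + 2*u²/3 (I(u) = ((u² + u*u) + u)/3 = ((u² + u²) + u)/3 = (2*u² + u)/3 = (u + 2*u²)/3 = u/3 + 2*u²/3)
G = -10 (G = -5*2 = -10)
(5 + I(0)) + X(-1, -1)*G = (5 + (⅓)*0*(1 + 2*0)) + 5*(-10) = (5 + (⅓)*0*(1 + 0)) - 50 = (5 + (⅓)*0*1) - 50 = (5 + 0) - 50 = 5 - 50 = -45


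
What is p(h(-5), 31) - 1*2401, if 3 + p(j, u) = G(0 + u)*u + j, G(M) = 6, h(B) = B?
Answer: -2223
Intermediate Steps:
p(j, u) = -3 + j + 6*u (p(j, u) = -3 + (6*u + j) = -3 + (j + 6*u) = -3 + j + 6*u)
p(h(-5), 31) - 1*2401 = (-3 - 5 + 6*31) - 1*2401 = (-3 - 5 + 186) - 2401 = 178 - 2401 = -2223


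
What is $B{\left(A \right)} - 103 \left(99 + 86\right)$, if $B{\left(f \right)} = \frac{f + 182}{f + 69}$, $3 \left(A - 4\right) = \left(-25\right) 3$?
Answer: $- \frac{914479}{48} \approx -19052.0$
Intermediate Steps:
$A = -21$ ($A = 4 + \frac{\left(-25\right) 3}{3} = 4 + \frac{1}{3} \left(-75\right) = 4 - 25 = -21$)
$B{\left(f \right)} = \frac{182 + f}{69 + f}$
$B{\left(A \right)} - 103 \left(99 + 86\right) = \frac{182 - 21}{69 - 21} - 103 \left(99 + 86\right) = \frac{1}{48} \cdot 161 - 19055 = \frac{161}{48} - 19055 = - \frac{914479}{48}$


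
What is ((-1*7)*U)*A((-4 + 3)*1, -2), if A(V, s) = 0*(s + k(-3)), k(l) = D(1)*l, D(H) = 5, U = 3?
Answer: 0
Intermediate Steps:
k(l) = 5*l
A(V, s) = 0 (A(V, s) = 0*(s + 5*(-3)) = 0*(s - 15) = 0*(-15 + s) = 0)
((-1*7)*U)*A((-4 + 3)*1, -2) = (-1*7*3)*0 = -7*3*0 = -21*0 = 0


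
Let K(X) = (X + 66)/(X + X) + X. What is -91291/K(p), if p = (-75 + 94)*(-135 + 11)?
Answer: 215081596/5549591 ≈ 38.756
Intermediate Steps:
p = -2356 (p = 19*(-124) = -2356)
K(X) = X + (66 + X)/(2*X) (K(X) = (66 + X)/((2*X)) + X = (66 + X)*(1/(2*X)) + X = (66 + X)/(2*X) + X = X + (66 + X)/(2*X))
-91291/K(p) = -91291/(½ - 2356 + 33/(-2356)) = -91291/(½ - 2356 + 33*(-1/2356)) = -91291/(½ - 2356 - 33/2356) = -91291/(-5549591/2356) = -91291*(-2356/5549591) = 215081596/5549591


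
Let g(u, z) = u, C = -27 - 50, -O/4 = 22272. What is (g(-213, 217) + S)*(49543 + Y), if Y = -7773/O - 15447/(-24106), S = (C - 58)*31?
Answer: -38994829299383037/178962944 ≈ -2.1789e+8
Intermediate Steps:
O = -89088 (O = -4*22272 = -89088)
C = -77
S = -4185 (S = (-77 - 58)*31 = -135*31 = -4185)
Y = 260586379/357925888 (Y = -7773/(-89088) - 15447/(-24106) = -7773*(-1/89088) - 15447*(-1/24106) = 2591/29696 + 15447/24106 = 260586379/357925888 ≈ 0.72805)
(g(-213, 217) + S)*(49543 + Y) = (-213 - 4185)*(49543 + 260586379/357925888) = -4398*17732982855563/357925888 = -38994829299383037/178962944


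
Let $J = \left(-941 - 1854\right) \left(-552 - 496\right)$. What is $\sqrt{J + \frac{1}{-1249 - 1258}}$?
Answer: $\frac{3 \sqrt{2045546014037}}{2507} \approx 1711.5$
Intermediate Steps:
$J = 2929160$ ($J = \left(-2795\right) \left(-1048\right) = 2929160$)
$\sqrt{J + \frac{1}{-1249 - 1258}} = \sqrt{2929160 + \frac{1}{-1249 - 1258}} = \sqrt{2929160 + \frac{1}{-2507}} = \sqrt{2929160 - \frac{1}{2507}} = \sqrt{\frac{7343404119}{2507}} = \frac{3 \sqrt{2045546014037}}{2507}$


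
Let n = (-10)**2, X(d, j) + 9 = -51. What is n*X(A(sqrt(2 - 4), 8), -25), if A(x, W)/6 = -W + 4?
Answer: -6000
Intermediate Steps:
A(x, W) = 24 - 6*W (A(x, W) = 6*(-W + 4) = 6*(4 - W) = 24 - 6*W)
X(d, j) = -60 (X(d, j) = -9 - 51 = -60)
n = 100
n*X(A(sqrt(2 - 4), 8), -25) = 100*(-60) = -6000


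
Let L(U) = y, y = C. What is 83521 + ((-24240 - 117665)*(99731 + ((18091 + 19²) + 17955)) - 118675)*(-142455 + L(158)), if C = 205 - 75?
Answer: 2749545586322146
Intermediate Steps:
C = 130
y = 130
L(U) = 130
83521 + ((-24240 - 117665)*(99731 + ((18091 + 19²) + 17955)) - 118675)*(-142455 + L(158)) = 83521 + ((-24240 - 117665)*(99731 + ((18091 + 19²) + 17955)) - 118675)*(-142455 + 130) = 83521 + (-141905*(99731 + ((18091 + 361) + 17955)) - 118675)*(-142325) = 83521 + (-141905*(99731 + (18452 + 17955)) - 118675)*(-142325) = 83521 + (-141905*(99731 + 36407) - 118675)*(-142325) = 83521 + (-141905*136138 - 118675)*(-142325) = 83521 + (-19318662890 - 118675)*(-142325) = 83521 - 19318781565*(-142325) = 83521 + 2749545586238625 = 2749545586322146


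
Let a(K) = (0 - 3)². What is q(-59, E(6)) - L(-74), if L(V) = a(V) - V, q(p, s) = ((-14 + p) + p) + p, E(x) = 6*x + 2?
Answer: -274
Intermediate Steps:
E(x) = 2 + 6*x
a(K) = 9 (a(K) = (-3)² = 9)
q(p, s) = -14 + 3*p (q(p, s) = (-14 + 2*p) + p = -14 + 3*p)
L(V) = 9 - V
q(-59, E(6)) - L(-74) = (-14 + 3*(-59)) - (9 - 1*(-74)) = (-14 - 177) - (9 + 74) = -191 - 1*83 = -191 - 83 = -274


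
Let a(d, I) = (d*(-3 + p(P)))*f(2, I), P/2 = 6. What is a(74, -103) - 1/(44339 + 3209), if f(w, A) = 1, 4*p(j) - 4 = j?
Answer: 3518551/47548 ≈ 74.000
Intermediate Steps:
P = 12 (P = 2*6 = 12)
p(j) = 1 + j/4
a(d, I) = d (a(d, I) = (d*(-3 + (1 + (¼)*12)))*1 = (d*(-3 + (1 + 3)))*1 = (d*(-3 + 4))*1 = (d*1)*1 = d*1 = d)
a(74, -103) - 1/(44339 + 3209) = 74 - 1/(44339 + 3209) = 74 - 1/47548 = 3518551/47548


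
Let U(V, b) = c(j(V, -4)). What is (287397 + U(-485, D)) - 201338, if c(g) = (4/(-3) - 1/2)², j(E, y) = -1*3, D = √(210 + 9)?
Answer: 3098245/36 ≈ 86062.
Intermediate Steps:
D = √219 ≈ 14.799
j(E, y) = -3
c(g) = 121/36 (c(g) = (4*(-⅓) - 1*½)² = (-4/3 - ½)² = (-11/6)² = 121/36)
U(V, b) = 121/36
(287397 + U(-485, D)) - 201338 = (287397 + 121/36) - 201338 = 10346413/36 - 201338 = 3098245/36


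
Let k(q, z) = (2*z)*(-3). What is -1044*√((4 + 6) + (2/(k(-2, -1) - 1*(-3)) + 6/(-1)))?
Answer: -348*√38 ≈ -2145.2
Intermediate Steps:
k(q, z) = -6*z
-1044*√((4 + 6) + (2/(k(-2, -1) - 1*(-3)) + 6/(-1))) = -1044*√((4 + 6) + (2/(-6*(-1) - 1*(-3)) + 6/(-1))) = -1044*√(10 + (2/(6 + 3) + 6*(-1))) = -1044*√(10 + (2/9 - 6)) = -1044*√(10 - 52/9) = -348*√38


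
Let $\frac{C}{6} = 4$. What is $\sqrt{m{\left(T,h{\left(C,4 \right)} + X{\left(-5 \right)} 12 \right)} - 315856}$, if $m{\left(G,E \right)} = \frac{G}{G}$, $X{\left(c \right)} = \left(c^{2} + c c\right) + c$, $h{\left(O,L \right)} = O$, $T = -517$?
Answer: $3 i \sqrt{35095} \approx 562.01 i$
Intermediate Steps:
$C = 24$ ($C = 6 \cdot 4 = 24$)
$X{\left(c \right)} = c + 2 c^{2}$ ($X{\left(c \right)} = \left(c^{2} + c^{2}\right) + c = 2 c^{2} + c = c + 2 c^{2}$)
$m{\left(G,E \right)} = 1$
$\sqrt{m{\left(T,h{\left(C,4 \right)} + X{\left(-5 \right)} 12 \right)} - 315856} = \sqrt{1 - 315856} = \sqrt{-315855} = 3 i \sqrt{35095}$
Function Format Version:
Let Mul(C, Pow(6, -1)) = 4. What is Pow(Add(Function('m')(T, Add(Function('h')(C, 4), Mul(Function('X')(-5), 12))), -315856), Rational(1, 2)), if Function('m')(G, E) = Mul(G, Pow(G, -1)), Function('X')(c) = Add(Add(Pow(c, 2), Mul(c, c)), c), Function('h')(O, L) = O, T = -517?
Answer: Mul(3, I, Pow(35095, Rational(1, 2))) ≈ Mul(562.01, I)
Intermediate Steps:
C = 24 (C = Mul(6, 4) = 24)
Function('X')(c) = Add(c, Mul(2, Pow(c, 2))) (Function('X')(c) = Add(Add(Pow(c, 2), Pow(c, 2)), c) = Add(Mul(2, Pow(c, 2)), c) = Add(c, Mul(2, Pow(c, 2))))
Function('m')(G, E) = 1
Pow(Add(Function('m')(T, Add(Function('h')(C, 4), Mul(Function('X')(-5), 12))), -315856), Rational(1, 2)) = Pow(Add(1, -315856), Rational(1, 2)) = Pow(-315855, Rational(1, 2)) = Mul(3, I, Pow(35095, Rational(1, 2)))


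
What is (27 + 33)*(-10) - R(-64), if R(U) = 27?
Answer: -627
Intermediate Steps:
(27 + 33)*(-10) - R(-64) = (27 + 33)*(-10) - 1*27 = 60*(-10) - 27 = -600 - 27 = -627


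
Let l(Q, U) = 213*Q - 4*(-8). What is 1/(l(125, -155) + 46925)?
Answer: 1/73582 ≈ 1.3590e-5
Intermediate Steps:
l(Q, U) = 32 + 213*Q (l(Q, U) = 213*Q + 32 = 32 + 213*Q)
1/(l(125, -155) + 46925) = 1/((32 + 213*125) + 46925) = 1/((32 + 26625) + 46925) = 1/(26657 + 46925) = 1/73582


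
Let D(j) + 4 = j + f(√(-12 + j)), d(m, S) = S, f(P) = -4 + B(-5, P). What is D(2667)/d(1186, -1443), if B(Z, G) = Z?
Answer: -2654/1443 ≈ -1.8392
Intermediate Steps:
f(P) = -9 (f(P) = -4 - 5 = -9)
D(j) = -13 + j (D(j) = -4 + (j - 9) = -4 + (-9 + j) = -13 + j)
D(2667)/d(1186, -1443) = (-13 + 2667)/(-1443) = 2654*(-1/1443) = -2654/1443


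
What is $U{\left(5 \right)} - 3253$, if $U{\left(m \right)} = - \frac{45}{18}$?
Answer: $- \frac{6511}{2} \approx -3255.5$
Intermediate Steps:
$U{\left(m \right)} = - \frac{5}{2}$ ($U{\left(m \right)} = \left(-45\right) \frac{1}{18} = - \frac{5}{2}$)
$U{\left(5 \right)} - 3253 = - \frac{5}{2} - 3253 = - \frac{6511}{2}$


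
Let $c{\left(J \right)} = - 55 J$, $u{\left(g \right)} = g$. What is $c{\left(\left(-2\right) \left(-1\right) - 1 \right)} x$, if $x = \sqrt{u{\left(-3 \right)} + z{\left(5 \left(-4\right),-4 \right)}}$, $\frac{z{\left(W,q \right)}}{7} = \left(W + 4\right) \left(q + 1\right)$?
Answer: $- 165 \sqrt{37} \approx -1003.7$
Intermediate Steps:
$z{\left(W,q \right)} = 7 \left(1 + q\right) \left(4 + W\right)$ ($z{\left(W,q \right)} = 7 \left(W + 4\right) \left(q + 1\right) = 7 \left(4 + W\right) \left(1 + q\right) = 7 \left(1 + q\right) \left(4 + W\right)$)
$x = 3 \sqrt{37}$ ($x = \sqrt{-3 + \left(28 + 7 \cdot 5 \left(-4\right) + 28 \left(-4\right) + 7 \cdot 5 \left(-4\right) \left(-4\right)\right)} = \sqrt{-3 + \left(28 + 7 \left(-20\right) - 112 + 7 \left(-20\right) \left(-4\right)\right)} = \sqrt{-3 + \left(28 - 140 - 112 + 560\right)} = \sqrt{-3 + 336} = \sqrt{333} = 3 \sqrt{37} \approx 18.248$)
$c{\left(\left(-2\right) \left(-1\right) - 1 \right)} x = - 55 \left(\left(-2\right) \left(-1\right) - 1\right) 3 \sqrt{37} = - 55 \left(2 - 1\right) 3 \sqrt{37} = \left(-55\right) 1 \cdot 3 \sqrt{37} = - 55 \cdot 3 \sqrt{37} = - 165 \sqrt{37}$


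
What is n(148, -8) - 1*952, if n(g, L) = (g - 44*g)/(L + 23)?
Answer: -20644/15 ≈ -1376.3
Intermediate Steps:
n(g, L) = -43*g/(23 + L) (n(g, L) = (-43*g)/(23 + L) = -43*g/(23 + L))
n(148, -8) - 1*952 = -43*148/(23 - 8) - 1*952 = -43*148/15 - 952 = -43*148*1/15 - 952 = -6364/15 - 952 = -20644/15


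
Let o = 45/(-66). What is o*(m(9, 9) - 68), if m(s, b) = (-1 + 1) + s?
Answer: 885/22 ≈ 40.227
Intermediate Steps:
m(s, b) = s (m(s, b) = 0 + s = s)
o = -15/22 (o = 45*(-1/66) = -15/22 ≈ -0.68182)
o*(m(9, 9) - 68) = -15*(9 - 68)/22 = -15/22*(-59) = 885/22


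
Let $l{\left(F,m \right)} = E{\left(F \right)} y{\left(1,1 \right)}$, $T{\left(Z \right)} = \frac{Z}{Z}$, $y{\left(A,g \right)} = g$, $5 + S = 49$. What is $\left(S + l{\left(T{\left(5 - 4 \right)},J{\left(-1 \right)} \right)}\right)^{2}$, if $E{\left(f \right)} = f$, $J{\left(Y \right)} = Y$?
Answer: $2025$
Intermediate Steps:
$S = 44$ ($S = -5 + 49 = 44$)
$T{\left(Z \right)} = 1$
$l{\left(F,m \right)} = F$ ($l{\left(F,m \right)} = F 1 = F$)
$\left(S + l{\left(T{\left(5 - 4 \right)},J{\left(-1 \right)} \right)}\right)^{2} = \left(44 + 1\right)^{2} = 45^{2} = 2025$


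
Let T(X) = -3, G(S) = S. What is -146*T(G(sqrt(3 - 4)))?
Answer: 438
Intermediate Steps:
-146*T(G(sqrt(3 - 4))) = -146*(-3) = 438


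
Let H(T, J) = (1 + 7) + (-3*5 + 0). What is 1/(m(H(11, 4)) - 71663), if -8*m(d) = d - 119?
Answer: -4/286589 ≈ -1.3957e-5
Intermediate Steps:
H(T, J) = -7 (H(T, J) = 8 + (-15 + 0) = 8 - 15 = -7)
m(d) = 119/8 - d/8 (m(d) = -(d - 119)/8 = -(-119 + d)/8 = 119/8 - d/8)
1/(m(H(11, 4)) - 71663) = 1/((119/8 - ⅛*(-7)) - 71663) = 1/((119/8 + 7/8) - 71663) = 1/(63/4 - 71663) = 1/(-286589/4) = -4/286589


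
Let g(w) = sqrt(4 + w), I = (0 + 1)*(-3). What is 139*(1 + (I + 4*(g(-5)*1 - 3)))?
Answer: -1946 + 556*I ≈ -1946.0 + 556.0*I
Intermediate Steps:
I = -3 (I = 1*(-3) = -3)
139*(1 + (I + 4*(g(-5)*1 - 3))) = 139*(1 + (-3 + 4*(sqrt(4 - 5)*1 - 3))) = 139*(1 + (-3 + 4*(sqrt(-1)*1 - 3))) = 139*(1 + (-3 + 4*(I*1 - 3))) = 139*(1 + (-3 + 4*(I - 3))) = 139*(1 + (-3 + 4*(-3 + I))) = 139*(1 + (-3 + (-12 + 4*I))) = 139*(1 + (-15 + 4*I)) = 139*(-14 + 4*I) = -1946 + 556*I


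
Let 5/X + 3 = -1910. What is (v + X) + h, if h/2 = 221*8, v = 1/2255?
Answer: 15253640478/4313815 ≈ 3536.0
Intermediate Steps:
v = 1/2255 ≈ 0.00044346
h = 3536 (h = 2*(221*8) = 2*1768 = 3536)
X = -5/1913 (X = 5/(-3 - 1910) = 5/(-1913) = 5*(-1/1913) = -5/1913 ≈ -0.0026137)
(v + X) + h = (1/2255 - 5/1913) + 3536 = -9362/4313815 + 3536 = 15253640478/4313815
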